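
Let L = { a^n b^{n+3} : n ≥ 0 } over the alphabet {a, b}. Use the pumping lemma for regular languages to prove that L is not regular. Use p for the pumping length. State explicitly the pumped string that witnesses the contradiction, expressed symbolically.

a^{p+k} b^{p+3}

Suppose for contradiction that L is regular, and let p be the pumping length.
Choose w = a^p b^{p+3}, which is in L with |w| = 2p+3 ≥ p.
The pumping lemma gives a decomposition w = xyz where |xy| ≤ p and y is nonempty.
The first p characters of w are a's, so xy (and hence y) consists only of a's. Write y = a^k, 1 ≤ k ≤ p.
Pump with i = 2: xy^2z = a^{p+k} b^{p+3}. For this to lie in L we would need p+3 = (p+k)+3, which forces k = 0. But k ≥ 1, so xy^2z ∉ L.
This is a contradiction; hence L is not regular.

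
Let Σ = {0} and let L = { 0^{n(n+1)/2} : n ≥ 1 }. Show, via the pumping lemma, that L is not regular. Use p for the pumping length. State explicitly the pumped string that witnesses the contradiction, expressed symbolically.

Suppose for contradiction that L is regular, and let p be the pumping length.
Take w = 0^{p(p+1)/2} ∈ L with |w| = p(p+1)/2 ≥ p.
By the pumping lemma, w = xyz with |xy| ≤ p and |y| ≥ 1.
Then y = 0^k for some k with 1 ≤ k ≤ p.
Pump with i = 2: xy^2z = 0^{p(p+1)/2+k}. Since 1 ≤ k ≤ p, p(p+1)/2 < p(p+1)/2+k ≤ p(p+1)/2+p < (p+1)(p+2)/2, so p(p+1)/2+k is strictly between consecutive triangular numbers. So xy^2z ∉ L.
This contradicts the pumping lemma, so L is not regular.

0^{p(p+1)/2+k}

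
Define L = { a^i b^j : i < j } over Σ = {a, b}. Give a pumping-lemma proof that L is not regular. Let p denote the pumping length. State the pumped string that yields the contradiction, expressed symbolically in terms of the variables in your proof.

a^{p+k} b^{p+1}

Assume L is regular. Let p be the pumping length given by the pumping lemma.
Choose w = a^p b^{p+1} ∈ L, with |w| = 2p+1 ≥ p.
The pumping lemma gives a decomposition w = xyz where |xy| ≤ p and |y| > 0.
Because |xy| ≤ p and w begins with p copies of a, we have y = a^k with 1 ≤ k ≤ p.
Consider xy^2z = a^{p+k} b^{p+1}. Since k ≥ 1, the a-count p+k is at least p+1, so i < j fails; thus xy^2z ∉ L.
Contradiction. Therefore L is not regular.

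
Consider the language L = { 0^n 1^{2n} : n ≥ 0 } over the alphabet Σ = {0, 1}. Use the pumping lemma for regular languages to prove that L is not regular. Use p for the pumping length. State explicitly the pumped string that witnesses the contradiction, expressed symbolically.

Assume L is regular. Let p be the pumping length given by the pumping lemma.
Let w = 0^p 1^{2p} ∈ L; note |w| = 3p ≥ p.
The pumping lemma gives a decomposition w = xyz where |xy| ≤ p and |y| ≥ 1.
Because |xy| ≤ p and w begins with p copies of 0, we have y = 0^k with 1 ≤ k ≤ p.
Pump with i = 2: xy^2z = 0^{p+k} 1^{2p}. For this to lie in L we would need 2p = 2(p+k), which forces k = 0. But k ≥ 1, so xy^2z ∉ L.
This is a contradiction; hence L is not regular.

0^{p+k} 1^{2p}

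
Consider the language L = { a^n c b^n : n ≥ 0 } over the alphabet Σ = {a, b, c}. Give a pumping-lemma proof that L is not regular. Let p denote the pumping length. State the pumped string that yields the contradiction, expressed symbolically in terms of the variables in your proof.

Assume L is regular; let p be its pumping constant.
Take w = a^p c b^p ∈ L with |w| = 2p+1 ≥ p.
Write w = xyz as guaranteed by the lemma, with |xy| ≤ p and |y| > 0.
Because |xy| ≤ p and w begins with p copies of a, we have y = a^k with 1 ≤ k ≤ p.
Pump with i = 2: xy^2z = a^{p+k} c b^p, which would require p+k = p. But k ≥ 1, so xy^2z ∉ L.
This is a contradiction; hence L is not regular.

a^{p+k} c b^p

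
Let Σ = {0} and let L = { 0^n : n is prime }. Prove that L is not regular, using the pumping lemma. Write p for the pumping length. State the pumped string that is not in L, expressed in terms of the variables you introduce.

0^{q(1+k)}

Assume L is regular; let p be its pumping constant.
Let q be a prime with q ≥ p+2 (infinitely many primes exist), and take w = 0^q ∈ L with |w| = q ≥ p.
The pumping lemma gives a decomposition w = xyz where |xy| ≤ p and y is nonempty.
Then y = 0^k for some k with 1 ≤ k ≤ p.
Since 1 ≤ k ≤ p, |xz| = q-k. Pump with i = q+1: |xy^{q+1}z| = (q-k)+(q+1)k = q+qk = q(1+k), which is composite (both factors ≥ 2). So xy^{q+1}z = 0^{q(1+k)} ∉ L.
Contradiction. Therefore L is not regular.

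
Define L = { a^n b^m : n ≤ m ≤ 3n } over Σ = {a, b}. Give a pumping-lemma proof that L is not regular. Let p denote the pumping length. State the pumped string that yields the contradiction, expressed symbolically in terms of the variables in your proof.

Suppose for contradiction that L is regular, and let p be the pumping length.
Take w = a^p b^p ∈ L (since p ≤ p ≤ 3p), with |w| = 2p ≥ p.
Write w = xyz as guaranteed by the lemma, with |xy| ≤ p and |y| ≥ 1.
The first p characters of w are a's, so xy (and hence y) consists only of a's. Write y = a^k, 1 ≤ k ≤ p.
Pump with i = 2: xy^2z = a^{p+k} b^p. Now n = p+k > p = m, so the condition n ≤ m fails. Thus xy^2z ∉ L.
This is a contradiction; hence L is not regular.

a^{p+k} b^p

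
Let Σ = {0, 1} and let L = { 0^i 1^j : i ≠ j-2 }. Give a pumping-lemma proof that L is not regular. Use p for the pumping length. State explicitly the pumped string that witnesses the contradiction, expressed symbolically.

0^{p+p!} 1^{p+p!+2}

Toward a contradiction, assume L is regular with pumping length p.
Choose w = 0^p 1^{p+p!+2}. Since p ≠ (p+p!+2)-2 = p+p!, w ∈ L; and |w| ≥ p.
By the pumping lemma, w = xyz with |xy| ≤ p and y is nonempty.
Since the first p symbols of w are all 0's and |xy| ≤ p, y lies entirely in the leading 0-block: y = 0^k for some k with 1 ≤ k ≤ p.
Since 1 ≤ k ≤ p, k divides p!; set t = 1 + p!/k. Then xy^t z has p + (p!/k)·k = p + p! copies of 0. Now the 0-count is p+p! and (1-count)-2 = (p+p!+2)-2 = p+p!, so i ≠ j-2 fails. So xy^t z = 0^{p+p!} 1^{p+p!+2} ∉ L.
This is a contradiction; hence L is not regular.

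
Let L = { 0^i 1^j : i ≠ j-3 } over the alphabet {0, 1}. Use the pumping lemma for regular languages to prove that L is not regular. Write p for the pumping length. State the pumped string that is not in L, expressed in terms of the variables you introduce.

0^{p+p!} 1^{p+p!+3}

Suppose for contradiction that L is regular, and let p be the pumping length.
Choose w = 0^p 1^{p+p!+3}. Since p ≠ (p+p!+3)-3 = p+p!, w ∈ L; and |w| ≥ p.
Write w = xyz as guaranteed by the lemma, with |xy| ≤ p and |y| ≥ 1.
Because |xy| ≤ p and w begins with p copies of 0, we have y = 0^k with 1 ≤ k ≤ p.
Since 1 ≤ k ≤ p, k divides p!; set t = 1 + p!/k. Then xy^t z has p + (p!/k)·k = p + p! copies of 0. Now the 0-count is p+p! and (1-count)-3 = (p+p!+3)-3 = p+p!, so i ≠ j-3 fails. So xy^t z = 0^{p+p!} 1^{p+p!+3} ∉ L.
Contradiction. Therefore L is not regular.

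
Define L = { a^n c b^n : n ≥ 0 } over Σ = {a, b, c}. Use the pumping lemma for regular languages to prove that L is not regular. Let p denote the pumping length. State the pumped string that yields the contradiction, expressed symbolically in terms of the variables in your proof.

a^{p+k} c b^p

Suppose for contradiction that L is regular, and let p be the pumping length.
Take w = a^p c b^p ∈ L with |w| = 2p+1 ≥ p.
By the pumping lemma, w = xyz with |xy| ≤ p and |y| > 0.
Because |xy| ≤ p and w begins with p copies of a, we have y = a^k with 1 ≤ k ≤ p.
Pump with i = 2: xy^2z = a^{p+k} c b^p, which would require p+k = p. But k ≥ 1, so xy^2z ∉ L.
This contradicts the pumping lemma, so L is not regular.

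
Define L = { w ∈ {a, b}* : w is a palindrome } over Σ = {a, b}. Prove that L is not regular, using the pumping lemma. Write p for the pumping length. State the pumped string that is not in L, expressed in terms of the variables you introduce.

Assume L is regular; let p be its pumping constant.
Take w = a^p b a^p, a palindrome of length 2p+1 ≥ p.
Write w = xyz as guaranteed by the lemma, with |xy| ≤ p and y is nonempty.
Since the first p symbols of w are all a's and |xy| ≤ p, y lies entirely in the leading a-block: y = a^k for some k with 1 ≤ k ≤ p.
Pump with i = 2: xy^2z = a^{p+k} b a^p. Its reverse is a^p b a^{p+k}, which differs from xy^2z since k ≥ 1. So xy^2z is not a palindrome and xy^2z ∉ L.
This contradicts the pumping lemma, so L is not regular.

a^{p+k} b a^p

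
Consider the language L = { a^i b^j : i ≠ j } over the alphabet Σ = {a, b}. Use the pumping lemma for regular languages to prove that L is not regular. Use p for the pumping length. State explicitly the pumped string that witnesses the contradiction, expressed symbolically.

Assume L is regular; let p be its pumping constant.
Choose w = a^p b^{p+p!}. Since p ≠ p+p!, w ∈ L; and |w| ≥ p.
The pumping lemma gives a decomposition w = xyz where |xy| ≤ p and |y| > 0.
The first p characters of w are a's, so xy (and hence y) consists only of a's. Write y = a^k, 1 ≤ k ≤ p.
Since 1 ≤ k ≤ p, k divides p!; set t = 1 + p!/k. Then xy^t z has p + (p!/k)·k = p + p! copies of a. Now the a-count equals the b-count, so i ≠ j fails. So xy^t z = a^{p+p!} b^{p+p!} ∉ L.
This contradicts the pumping lemma, so L is not regular.

a^{p+p!} b^{p+p!}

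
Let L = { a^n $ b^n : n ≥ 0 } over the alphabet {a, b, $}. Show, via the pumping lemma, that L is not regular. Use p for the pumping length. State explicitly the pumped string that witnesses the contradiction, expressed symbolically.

a^{p+k} $ b^p

Assume L is regular; let p be its pumping constant.
Take w = a^p $ b^p ∈ L with |w| = 2p+1 ≥ p.
Write w = xyz as guaranteed by the lemma, with |xy| ≤ p and |y| ≥ 1.
Because |xy| ≤ p and w begins with p copies of a, we have y = a^k with 1 ≤ k ≤ p.
Pump with i = 2: xy^2z = a^{p+k} $ b^p, which would require p+k = p. But k ≥ 1, so xy^2z ∉ L.
This is a contradiction; hence L is not regular.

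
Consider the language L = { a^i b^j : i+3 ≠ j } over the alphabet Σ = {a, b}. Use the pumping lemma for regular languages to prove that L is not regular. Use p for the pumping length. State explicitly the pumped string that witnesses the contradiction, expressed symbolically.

a^{p+p!} b^{p+p!+3}

Assume L is regular. Let p be the pumping length given by the pumping lemma.
Choose w = a^p b^{p+p!+3}. Since p ≠ (p+p!+3)-3 = p+p!, w ∈ L; and |w| ≥ p.
By the pumping lemma, w = xyz with |xy| ≤ p and |y| > 0.
Because |xy| ≤ p and w begins with p copies of a, we have y = a^k with 1 ≤ k ≤ p.
Since 1 ≤ k ≤ p, k divides p!; set t = 1 + p!/k. Then xy^t z has p + (p!/k)·k = p + p! copies of a. Now the a-count is p+p! and (b-count)-3 = (p+p!+3)-3 = p+p!, so i+3 ≠ j fails. So xy^t z = a^{p+p!} b^{p+p!+3} ∉ L.
This is a contradiction; hence L is not regular.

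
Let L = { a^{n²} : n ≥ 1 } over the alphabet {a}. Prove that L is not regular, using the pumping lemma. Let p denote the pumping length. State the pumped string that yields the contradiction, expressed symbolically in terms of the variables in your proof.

a^{p²+k}

Toward a contradiction, assume L is regular with pumping length p.
Take w = a^{p²} ∈ L with |w| = p² ≥ p.
The pumping lemma gives a decomposition w = xyz where |xy| ≤ p and |y| > 0.
Then y = a^k for some k with 1 ≤ k ≤ p.
Pump with i = 2: xy^2z = a^{p²+k}. Since 1 ≤ k ≤ p, p² < p²+k ≤ p²+p < (p+1)², so p²+k lies strictly between consecutive squares and is not a perfect square. So xy^2z ∉ L.
This contradicts the pumping lemma, so L is not regular.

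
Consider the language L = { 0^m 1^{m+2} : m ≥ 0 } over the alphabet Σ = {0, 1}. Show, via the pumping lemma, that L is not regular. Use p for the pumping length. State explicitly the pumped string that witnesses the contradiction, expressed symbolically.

0^{p+k} 1^{p+2}

Assume L is regular. Let p be the pumping length given by the pumping lemma.
Take w = 0^p 1^{p+2}. Then w ∈ L and |w| = 2p+2 ≥ p.
By the pumping lemma, w = xyz with |xy| ≤ p and |y| ≥ 1.
Because |xy| ≤ p and w begins with p copies of 0, we have y = 0^k with 1 ≤ k ≤ p.
Pump with i = 2: xy^2z = 0^{p+k} 1^{p+2}. For this to lie in L we would need p+2 = (p+k)+2, which forces k = 0. But k ≥ 1, so xy^2z ∉ L.
Contradiction. Therefore L is not regular.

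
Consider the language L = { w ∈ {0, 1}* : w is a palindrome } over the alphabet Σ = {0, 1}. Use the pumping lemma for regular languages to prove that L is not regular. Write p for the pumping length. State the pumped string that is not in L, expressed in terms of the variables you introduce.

Assume L is regular; let p be its pumping constant.
Take w = 0^p 1 0^p, a palindrome of length 2p+1 ≥ p.
The pumping lemma gives a decomposition w = xyz where |xy| ≤ p and |y| ≥ 1.
Because |xy| ≤ p and w begins with p copies of 0, we have y = 0^k with 1 ≤ k ≤ p.
Pump with i = 2: xy^2z = 0^{p+k} 1 0^p. Its reverse is 0^p 1 0^{p+k}, which differs from xy^2z since k ≥ 1. So xy^2z is not a palindrome and xy^2z ∉ L.
This is a contradiction; hence L is not regular.

0^{p+k} 1 0^p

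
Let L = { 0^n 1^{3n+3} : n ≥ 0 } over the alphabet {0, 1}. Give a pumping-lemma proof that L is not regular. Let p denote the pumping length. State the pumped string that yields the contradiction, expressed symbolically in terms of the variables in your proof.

0^{p+k} 1^{3p+3}

Assume L is regular; let p be its pumping constant.
Let w = 0^p 1^{3p+3} ∈ L; note |w| = 4p+3 ≥ p.
Write w = xyz as guaranteed by the lemma, with |xy| ≤ p and y is nonempty.
The first p characters of w are 0's, so xy (and hence y) consists only of 0's. Write y = 0^k, 1 ≤ k ≤ p.
Pump with i = 2: xy^2z = 0^{p+k} 1^{3p+3}. For this to lie in L we would need 3p+3 = 3(p+k)+3, which forces k = 0. But k ≥ 1, so xy^2z ∉ L.
Contradiction. Therefore L is not regular.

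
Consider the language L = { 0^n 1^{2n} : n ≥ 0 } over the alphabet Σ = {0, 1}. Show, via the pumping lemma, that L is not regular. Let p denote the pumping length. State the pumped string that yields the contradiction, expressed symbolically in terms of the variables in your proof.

Toward a contradiction, assume L is regular with pumping length p.
Let w = 0^p 1^{2p} ∈ L; note |w| = 3p ≥ p.
By the pumping lemma, w = xyz with |xy| ≤ p and |y| ≥ 1.
Because |xy| ≤ p and w begins with p copies of 0, we have y = 0^k with 1 ≤ k ≤ p.
Pump with i = 2: xy^2z = 0^{p+k} 1^{2p}. For this to lie in L we would need 2p = 2(p+k), which forces k = 0. But k ≥ 1, so xy^2z ∉ L.
This contradicts the pumping lemma, so L is not regular.

0^{p+k} 1^{2p}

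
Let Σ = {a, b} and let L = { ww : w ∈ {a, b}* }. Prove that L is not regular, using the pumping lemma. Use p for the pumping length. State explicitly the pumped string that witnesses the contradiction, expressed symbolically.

Assume L is regular. Let p be the pumping length given by the pumping lemma.
Take w = a^p b^p a^p b^p = uu where u = a^pb^p; then w ∈ L and |w| = 4p ≥ p.
The pumping lemma gives a decomposition w = xyz where |xy| ≤ p and |y| > 0.
The first p characters of w are a's, so xy (and hence y) consists only of a's. Write y = a^k, 1 ≤ k ≤ p.
Pump with i = 2: xy^2z = a^{p+k} b^p a^p b^p, of length 4p+k. Suppose this equals vv. The string starts with a and ends with b, so v does too; thus the boundary between the two copies of v is a b→a transition. There is exactly one such transition, at position 2p+k, so |v| = 2p+k and |vv| = 4p+2k ≠ 4p+k since k ≥ 1. So xy^2z ∉ L.
This contradicts the pumping lemma, so L is not regular.

a^{p+k} b^p a^p b^p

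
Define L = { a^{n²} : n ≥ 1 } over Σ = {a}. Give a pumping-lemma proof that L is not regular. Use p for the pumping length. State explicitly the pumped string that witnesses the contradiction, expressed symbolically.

a^{p²+k}

Suppose for contradiction that L is regular, and let p be the pumping length.
Take w = a^{p²} ∈ L with |w| = p² ≥ p.
By the pumping lemma, w = xyz with |xy| ≤ p and |y| > 0.
Then y = a^k for some k with 1 ≤ k ≤ p.
Pump with i = 2: xy^2z = a^{p²+k}. Since 1 ≤ k ≤ p, p² < p²+k ≤ p²+p < (p+1)², so p²+k lies strictly between consecutive squares and is not a perfect square. So xy^2z ∉ L.
Contradiction. Therefore L is not regular.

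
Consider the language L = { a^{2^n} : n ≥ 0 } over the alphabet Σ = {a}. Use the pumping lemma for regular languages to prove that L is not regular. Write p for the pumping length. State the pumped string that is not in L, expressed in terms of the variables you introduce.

a^{2^p+k}

Assume L is regular; let p be its pumping constant.
Take w = a^{2^p} ∈ L with |w| = 2^p ≥ p.
By the pumping lemma, w = xyz with |xy| ≤ p and |y| ≥ 1.
Then y = a^k for some k with 1 ≤ k ≤ p.
Pump with i = 2: xy^2z = a^{2^p+k}. Since 1 ≤ k ≤ p < 2^p, we have 2^p < 2^p+k < 2^{p+1}, so 2^p+k is not a power of 2. So xy^2z ∉ L.
This contradicts the pumping lemma, so L is not regular.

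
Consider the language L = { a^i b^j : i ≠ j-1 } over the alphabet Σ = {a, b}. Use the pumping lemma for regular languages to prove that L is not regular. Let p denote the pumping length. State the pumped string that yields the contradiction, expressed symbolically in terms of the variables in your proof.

a^{p+p!} b^{p+p!+1}

Toward a contradiction, assume L is regular with pumping length p.
Choose w = a^p b^{p+p!+1}. Since p ≠ (p+p!+1)-1 = p+p!, w ∈ L; and |w| ≥ p.
The pumping lemma gives a decomposition w = xyz where |xy| ≤ p and y is nonempty.
Since the first p symbols of w are all a's and |xy| ≤ p, y lies entirely in the leading a-block: y = a^k for some k with 1 ≤ k ≤ p.
Since 1 ≤ k ≤ p, k divides p!; set t = 1 + p!/k. Then xy^t z has p + (p!/k)·k = p + p! copies of a. Now the a-count is p+p! and (b-count)-1 = (p+p!+1)-1 = p+p!, so i ≠ j-1 fails. So xy^t z = a^{p+p!} b^{p+p!+1} ∉ L.
Contradiction. Therefore L is not regular.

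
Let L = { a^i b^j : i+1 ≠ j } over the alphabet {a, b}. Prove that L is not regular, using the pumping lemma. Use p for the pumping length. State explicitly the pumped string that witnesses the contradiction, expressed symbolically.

a^{p+p!} b^{p+p!+1}

Assume L is regular; let p be its pumping constant.
Choose w = a^p b^{p+p!+1}. Since p ≠ (p+p!+1)-1 = p+p!, w ∈ L; and |w| ≥ p.
By the pumping lemma, w = xyz with |xy| ≤ p and y is nonempty.
The first p characters of w are a's, so xy (and hence y) consists only of a's. Write y = a^k, 1 ≤ k ≤ p.
Since 1 ≤ k ≤ p, k divides p!; set t = 1 + p!/k. Then xy^t z has p + (p!/k)·k = p + p! copies of a. Now the a-count is p+p! and (b-count)-1 = (p+p!+1)-1 = p+p!, so i+1 ≠ j fails. So xy^t z = a^{p+p!} b^{p+p!+1} ∉ L.
Contradiction. Therefore L is not regular.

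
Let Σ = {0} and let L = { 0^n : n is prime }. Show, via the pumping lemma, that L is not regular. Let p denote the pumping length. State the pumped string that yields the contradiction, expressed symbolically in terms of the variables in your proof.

Toward a contradiction, assume L is regular with pumping length p.
Let q be a prime with q ≥ p+2 (infinitely many primes exist), and take w = 0^q ∈ L with |w| = q ≥ p.
Write w = xyz as guaranteed by the lemma, with |xy| ≤ p and y is nonempty.
Then y = 0^k for some k with 1 ≤ k ≤ p.
Since 1 ≤ k ≤ p, |xz| = q-k. Pump with i = q+1: |xy^{q+1}z| = (q-k)+(q+1)k = q+qk = q(1+k), which is composite (both factors ≥ 2). So xy^{q+1}z = 0^{q(1+k)} ∉ L.
This is a contradiction; hence L is not regular.

0^{q(1+k)}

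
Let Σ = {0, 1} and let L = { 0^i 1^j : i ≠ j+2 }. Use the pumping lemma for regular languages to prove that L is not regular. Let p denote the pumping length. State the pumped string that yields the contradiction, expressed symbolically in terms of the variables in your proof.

0^{p+p!} 1^{p+p!-2}

Assume L is regular. Let p be the pumping length given by the pumping lemma.
Choose w = 0^p 1^{p+p!-2}. Since p ≠ (p+p!-2)+2 = p+p!, w ∈ L; and |w| ≥ p.
The pumping lemma gives a decomposition w = xyz where |xy| ≤ p and |y| ≥ 1.
Because |xy| ≤ p and w begins with p copies of 0, we have y = 0^k with 1 ≤ k ≤ p.
Since 1 ≤ k ≤ p, k divides p!; set t = 1 + p!/k. Then xy^t z has p + (p!/k)·k = p + p! copies of 0. Now the 0-count is p+p! and (1-count)+2 = (p+p!-2)+2 = p+p!, so i ≠ j+2 fails. So xy^t z = 0^{p+p!} 1^{p+p!-2} ∉ L.
This is a contradiction; hence L is not regular.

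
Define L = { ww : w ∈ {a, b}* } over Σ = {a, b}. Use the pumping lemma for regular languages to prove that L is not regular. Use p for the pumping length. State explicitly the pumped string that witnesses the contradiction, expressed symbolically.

Suppose for contradiction that L is regular, and let p be the pumping length.
Take w = a^p b^p a^p b^p = uu where u = a^pb^p; then w ∈ L and |w| = 4p ≥ p.
By the pumping lemma, w = xyz with |xy| ≤ p and |y| > 0.
The first p characters of w are a's, so xy (and hence y) consists only of a's. Write y = a^k, 1 ≤ k ≤ p.
Pump with i = 2: xy^2z = a^{p+k} b^p a^p b^p, of length 4p+k. Suppose this equals vv. The string starts with a and ends with b, so v does too; thus the boundary between the two copies of v is a b→a transition. There is exactly one such transition, at position 2p+k, so |v| = 2p+k and |vv| = 4p+2k ≠ 4p+k since k ≥ 1. So xy^2z ∉ L.
This is a contradiction; hence L is not regular.

a^{p+k} b^p a^p b^p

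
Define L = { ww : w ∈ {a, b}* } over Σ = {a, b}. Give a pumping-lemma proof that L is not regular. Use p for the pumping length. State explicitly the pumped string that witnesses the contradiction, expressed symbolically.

Assume L is regular. Let p be the pumping length given by the pumping lemma.
Take w = a^p b^p a^p b^p = uu where u = a^pb^p; then w ∈ L and |w| = 4p ≥ p.
The pumping lemma gives a decomposition w = xyz where |xy| ≤ p and |y| > 0.
The first p characters of w are a's, so xy (and hence y) consists only of a's. Write y = a^k, 1 ≤ k ≤ p.
Pump with i = 2: xy^2z = a^{p+k} b^p a^p b^p, of length 4p+k. Suppose this equals vv. The string starts with a and ends with b, so v does too; thus the boundary between the two copies of v is a b→a transition. There is exactly one such transition, at position 2p+k, so |v| = 2p+k and |vv| = 4p+2k ≠ 4p+k since k ≥ 1. So xy^2z ∉ L.
Contradiction. Therefore L is not regular.

a^{p+k} b^p a^p b^p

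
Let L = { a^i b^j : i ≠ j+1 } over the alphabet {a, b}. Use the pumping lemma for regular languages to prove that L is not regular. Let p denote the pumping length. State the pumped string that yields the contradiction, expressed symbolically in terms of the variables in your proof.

Assume L is regular; let p be its pumping constant.
Choose w = a^p b^{p+p!-1}. Since p ≠ (p+p!-1)+1 = p+p!, w ∈ L; and |w| ≥ p.
By the pumping lemma, w = xyz with |xy| ≤ p and y is nonempty.
Because |xy| ≤ p and w begins with p copies of a, we have y = a^k with 1 ≤ k ≤ p.
Since 1 ≤ k ≤ p, k divides p!; set t = 1 + p!/k. Then xy^t z has p + (p!/k)·k = p + p! copies of a. Now the a-count is p+p! and (b-count)+1 = (p+p!-1)+1 = p+p!, so i ≠ j+1 fails. So xy^t z = a^{p+p!} b^{p+p!-1} ∉ L.
Contradiction. Therefore L is not regular.

a^{p+p!} b^{p+p!-1}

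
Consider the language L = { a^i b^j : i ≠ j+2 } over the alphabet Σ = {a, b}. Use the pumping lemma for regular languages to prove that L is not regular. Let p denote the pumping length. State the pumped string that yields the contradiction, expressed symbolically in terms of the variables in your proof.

Assume L is regular. Let p be the pumping length given by the pumping lemma.
Choose w = a^p b^{p+p!-2}. Since p ≠ (p+p!-2)+2 = p+p!, w ∈ L; and |w| ≥ p.
Write w = xyz as guaranteed by the lemma, with |xy| ≤ p and |y| > 0.
The first p characters of w are a's, so xy (and hence y) consists only of a's. Write y = a^k, 1 ≤ k ≤ p.
Since 1 ≤ k ≤ p, k divides p!; set t = 1 + p!/k. Then xy^t z has p + (p!/k)·k = p + p! copies of a. Now the a-count is p+p! and (b-count)+2 = (p+p!-2)+2 = p+p!, so i ≠ j+2 fails. So xy^t z = a^{p+p!} b^{p+p!-2} ∉ L.
This contradicts the pumping lemma, so L is not regular.

a^{p+p!} b^{p+p!-2}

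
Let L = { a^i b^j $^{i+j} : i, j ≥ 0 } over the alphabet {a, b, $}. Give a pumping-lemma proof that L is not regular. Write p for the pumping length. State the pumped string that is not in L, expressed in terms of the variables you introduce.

a^{p+k} b^p $^{2p}

Assume L is regular; let p be its pumping constant.
Take w = a^p b^p $^{2p} ∈ L (with i=j=p, i+j=2p), |w| = 4p ≥ p.
By the pumping lemma, w = xyz with |xy| ≤ p and |y| ≥ 1.
The first p characters of w are a's, so xy (and hence y) consists only of a's. Write y = a^k, 1 ≤ k ≤ p.
Consider xy^2z = a^{p+k} b^p $^{2p}. Now the a- and b-counts sum to 2p+k, but the $-count is 2p ≠ 2p+k. So xy^2z ∉ L.
Contradiction. Therefore L is not regular.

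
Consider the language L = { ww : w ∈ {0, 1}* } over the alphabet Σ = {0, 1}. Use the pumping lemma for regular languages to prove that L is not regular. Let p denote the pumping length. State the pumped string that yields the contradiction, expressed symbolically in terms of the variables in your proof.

0^{p+k} 1^p 0^p 1^p

Assume L is regular. Let p be the pumping length given by the pumping lemma.
Take w = 0^p 1^p 0^p 1^p = uu where u = 0^p1^p; then w ∈ L and |w| = 4p ≥ p.
The pumping lemma gives a decomposition w = xyz where |xy| ≤ p and y is nonempty.
The first p characters of w are 0's, so xy (and hence y) consists only of 0's. Write y = 0^k, 1 ≤ k ≤ p.
Pump with i = 2: xy^2z = 0^{p+k} 1^p 0^p 1^p, of length 4p+k. Suppose this equals vv. The string starts with 0 and ends with 1, so v does too; thus the boundary between the two copies of v is a 1→0 transition. There is exactly one such transition, at position 2p+k, so |v| = 2p+k and |vv| = 4p+2k ≠ 4p+k since k ≥ 1. So xy^2z ∉ L.
Contradiction. Therefore L is not regular.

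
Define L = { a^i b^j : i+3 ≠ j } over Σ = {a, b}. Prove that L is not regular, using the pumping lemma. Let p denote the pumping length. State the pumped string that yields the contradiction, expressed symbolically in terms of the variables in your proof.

a^{p+p!} b^{p+p!+3}

Assume L is regular; let p be its pumping constant.
Choose w = a^p b^{p+p!+3}. Since p ≠ (p+p!+3)-3 = p+p!, w ∈ L; and |w| ≥ p.
The pumping lemma gives a decomposition w = xyz where |xy| ≤ p and |y| ≥ 1.
Because |xy| ≤ p and w begins with p copies of a, we have y = a^k with 1 ≤ k ≤ p.
Since 1 ≤ k ≤ p, k divides p!; set t = 1 + p!/k. Then xy^t z has p + (p!/k)·k = p + p! copies of a. Now the a-count is p+p! and (b-count)-3 = (p+p!+3)-3 = p+p!, so i+3 ≠ j fails. So xy^t z = a^{p+p!} b^{p+p!+3} ∉ L.
This contradicts the pumping lemma, so L is not regular.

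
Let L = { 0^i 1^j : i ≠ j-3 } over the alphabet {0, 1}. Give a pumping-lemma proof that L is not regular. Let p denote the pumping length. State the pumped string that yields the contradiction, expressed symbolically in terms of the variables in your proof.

0^{p+p!} 1^{p+p!+3}

Toward a contradiction, assume L is regular with pumping length p.
Choose w = 0^p 1^{p+p!+3}. Since p ≠ (p+p!+3)-3 = p+p!, w ∈ L; and |w| ≥ p.
Write w = xyz as guaranteed by the lemma, with |xy| ≤ p and y is nonempty.
Because |xy| ≤ p and w begins with p copies of 0, we have y = 0^k with 1 ≤ k ≤ p.
Since 1 ≤ k ≤ p, k divides p!; set t = 1 + p!/k. Then xy^t z has p + (p!/k)·k = p + p! copies of 0. Now the 0-count is p+p! and (1-count)-3 = (p+p!+3)-3 = p+p!, so i ≠ j-3 fails. So xy^t z = 0^{p+p!} 1^{p+p!+3} ∉ L.
This contradicts the pumping lemma, so L is not regular.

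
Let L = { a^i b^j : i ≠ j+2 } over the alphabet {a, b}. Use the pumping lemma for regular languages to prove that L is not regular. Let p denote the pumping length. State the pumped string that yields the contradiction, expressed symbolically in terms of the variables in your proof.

a^{p+p!} b^{p+p!-2}

Suppose for contradiction that L is regular, and let p be the pumping length.
Choose w = a^p b^{p+p!-2}. Since p ≠ (p+p!-2)+2 = p+p!, w ∈ L; and |w| ≥ p.
Write w = xyz as guaranteed by the lemma, with |xy| ≤ p and |y| ≥ 1.
Since the first p symbols of w are all a's and |xy| ≤ p, y lies entirely in the leading a-block: y = a^k for some k with 1 ≤ k ≤ p.
Since 1 ≤ k ≤ p, k divides p!; set t = 1 + p!/k. Then xy^t z has p + (p!/k)·k = p + p! copies of a. Now the a-count is p+p! and (b-count)+2 = (p+p!-2)+2 = p+p!, so i ≠ j+2 fails. So xy^t z = a^{p+p!} b^{p+p!-2} ∉ L.
This is a contradiction; hence L is not regular.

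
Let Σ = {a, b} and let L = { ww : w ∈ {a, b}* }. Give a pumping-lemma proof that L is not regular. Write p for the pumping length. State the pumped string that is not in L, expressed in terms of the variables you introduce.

Assume L is regular. Let p be the pumping length given by the pumping lemma.
Take w = a^p b^p a^p b^p = uu where u = a^pb^p; then w ∈ L and |w| = 4p ≥ p.
By the pumping lemma, w = xyz with |xy| ≤ p and y is nonempty.
Since the first p symbols of w are all a's and |xy| ≤ p, y lies entirely in the leading a-block: y = a^k for some k with 1 ≤ k ≤ p.
Pump with i = 2: xy^2z = a^{p+k} b^p a^p b^p, of length 4p+k. Suppose this equals vv. The string starts with a and ends with b, so v does too; thus the boundary between the two copies of v is a b→a transition. There is exactly one such transition, at position 2p+k, so |v| = 2p+k and |vv| = 4p+2k ≠ 4p+k since k ≥ 1. So xy^2z ∉ L.
This is a contradiction; hence L is not regular.

a^{p+k} b^p a^p b^p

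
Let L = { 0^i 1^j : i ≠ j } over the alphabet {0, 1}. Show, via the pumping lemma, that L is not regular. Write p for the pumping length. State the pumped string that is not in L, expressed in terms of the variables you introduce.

0^{p+p!} 1^{p+p!}

Suppose for contradiction that L is regular, and let p be the pumping length.
Choose w = 0^p 1^{p+p!}. Since p ≠ p+p!, w ∈ L; and |w| ≥ p.
Write w = xyz as guaranteed by the lemma, with |xy| ≤ p and |y| > 0.
The first p characters of w are 0's, so xy (and hence y) consists only of 0's. Write y = 0^k, 1 ≤ k ≤ p.
Since 1 ≤ k ≤ p, k divides p!; set t = 1 + p!/k. Then xy^t z has p + (p!/k)·k = p + p! copies of 0. Now the 0-count equals the 1-count, so i ≠ j fails. So xy^t z = 0^{p+p!} 1^{p+p!} ∉ L.
This contradicts the pumping lemma, so L is not regular.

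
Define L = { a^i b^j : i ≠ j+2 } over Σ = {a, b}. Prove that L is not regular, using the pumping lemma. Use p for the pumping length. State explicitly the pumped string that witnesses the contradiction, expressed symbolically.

a^{p+p!} b^{p+p!-2}

Assume L is regular; let p be its pumping constant.
Choose w = a^p b^{p+p!-2}. Since p ≠ (p+p!-2)+2 = p+p!, w ∈ L; and |w| ≥ p.
By the pumping lemma, w = xyz with |xy| ≤ p and y is nonempty.
The first p characters of w are a's, so xy (and hence y) consists only of a's. Write y = a^k, 1 ≤ k ≤ p.
Since 1 ≤ k ≤ p, k divides p!; set t = 1 + p!/k. Then xy^t z has p + (p!/k)·k = p + p! copies of a. Now the a-count is p+p! and (b-count)+2 = (p+p!-2)+2 = p+p!, so i ≠ j+2 fails. So xy^t z = a^{p+p!} b^{p+p!-2} ∉ L.
This contradicts the pumping lemma, so L is not regular.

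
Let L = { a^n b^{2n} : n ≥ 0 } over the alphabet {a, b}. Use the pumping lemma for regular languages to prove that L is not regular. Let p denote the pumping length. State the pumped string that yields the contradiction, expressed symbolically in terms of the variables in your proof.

Toward a contradiction, assume L is regular with pumping length p.
Let w = a^p b^{2p} ∈ L; note |w| = 3p ≥ p.
By the pumping lemma, w = xyz with |xy| ≤ p and |y| ≥ 1.
Because |xy| ≤ p and w begins with p copies of a, we have y = a^k with 1 ≤ k ≤ p.
Pump with i = 2: xy^2z = a^{p+k} b^{2p}. For this to lie in L we would need 2p = 2(p+k), which forces k = 0. But k ≥ 1, so xy^2z ∉ L.
This is a contradiction; hence L is not regular.

a^{p+k} b^{2p}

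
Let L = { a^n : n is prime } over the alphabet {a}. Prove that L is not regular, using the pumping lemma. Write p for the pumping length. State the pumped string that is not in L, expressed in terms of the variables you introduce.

a^{q(1+k)}

Toward a contradiction, assume L is regular with pumping length p.
Let q be a prime with q ≥ p+2 (infinitely many primes exist), and take w = a^q ∈ L with |w| = q ≥ p.
The pumping lemma gives a decomposition w = xyz where |xy| ≤ p and |y| > 0.
Then y = a^k for some k with 1 ≤ k ≤ p.
Since 1 ≤ k ≤ p, |xz| = q-k. Pump with i = q+1: |xy^{q+1}z| = (q-k)+(q+1)k = q+qk = q(1+k), which is composite (both factors ≥ 2). So xy^{q+1}z = a^{q(1+k)} ∉ L.
This contradicts the pumping lemma, so L is not regular.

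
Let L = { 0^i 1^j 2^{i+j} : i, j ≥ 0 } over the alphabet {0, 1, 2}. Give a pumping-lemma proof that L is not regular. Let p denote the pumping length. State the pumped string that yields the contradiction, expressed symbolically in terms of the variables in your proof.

Assume L is regular. Let p be the pumping length given by the pumping lemma.
Take w = 0^p 1^p 2^{2p} ∈ L (with i=j=p, i+j=2p), |w| = 4p ≥ p.
Write w = xyz as guaranteed by the lemma, with |xy| ≤ p and |y| ≥ 1.
Since the first p symbols of w are all 0's and |xy| ≤ p, y lies entirely in the leading 0-block: y = 0^k for some k with 1 ≤ k ≤ p.
Consider xy^2z = 0^{p+k} 1^p 2^{2p}. Now the 0- and 1-counts sum to 2p+k, but the 2-count is 2p ≠ 2p+k. So xy^2z ∉ L.
This contradicts the pumping lemma, so L is not regular.

0^{p+k} 1^p 2^{2p}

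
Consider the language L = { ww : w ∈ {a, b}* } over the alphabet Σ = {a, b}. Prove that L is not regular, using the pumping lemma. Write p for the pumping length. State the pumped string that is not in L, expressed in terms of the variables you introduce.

a^{p+k} b^p a^p b^p

Assume L is regular. Let p be the pumping length given by the pumping lemma.
Take w = a^p b^p a^p b^p = uu where u = a^pb^p; then w ∈ L and |w| = 4p ≥ p.
Write w = xyz as guaranteed by the lemma, with |xy| ≤ p and y is nonempty.
Since the first p symbols of w are all a's and |xy| ≤ p, y lies entirely in the leading a-block: y = a^k for some k with 1 ≤ k ≤ p.
Pump with i = 2: xy^2z = a^{p+k} b^p a^p b^p, of length 4p+k. Suppose this equals vv. The string starts with a and ends with b, so v does too; thus the boundary between the two copies of v is a b→a transition. There is exactly one such transition, at position 2p+k, so |v| = 2p+k and |vv| = 4p+2k ≠ 4p+k since k ≥ 1. So xy^2z ∉ L.
This is a contradiction; hence L is not regular.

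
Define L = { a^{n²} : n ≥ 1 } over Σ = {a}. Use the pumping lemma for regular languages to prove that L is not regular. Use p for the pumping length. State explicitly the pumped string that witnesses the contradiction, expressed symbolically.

a^{p²+k}

Toward a contradiction, assume L is regular with pumping length p.
Take w = a^{p²} ∈ L with |w| = p² ≥ p.
Write w = xyz as guaranteed by the lemma, with |xy| ≤ p and |y| ≥ 1.
Then y = a^k for some k with 1 ≤ k ≤ p.
Pump with i = 2: xy^2z = a^{p²+k}. Since 1 ≤ k ≤ p, p² < p²+k ≤ p²+p < (p+1)², so p²+k lies strictly between consecutive squares and is not a perfect square. So xy^2z ∉ L.
Contradiction. Therefore L is not regular.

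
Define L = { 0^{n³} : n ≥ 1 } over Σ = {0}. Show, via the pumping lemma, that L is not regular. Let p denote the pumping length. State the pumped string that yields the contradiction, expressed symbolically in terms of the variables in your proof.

Suppose for contradiction that L is regular, and let p be the pumping length.
Take w = 0^{p³} ∈ L with |w| = p³ ≥ p.
Write w = xyz as guaranteed by the lemma, with |xy| ≤ p and |y| > 0.
Then y = 0^k for some k with 1 ≤ k ≤ p.
Pump with i = 2: xy^2z = 0^{p³+k}. Since 1 ≤ k ≤ p, p³ < p³+k ≤ p³+p < p³+3p²+3p+1 = (p+1)³, so p³+k is not a perfect cube. So xy^2z ∉ L.
Contradiction. Therefore L is not regular.

0^{p³+k}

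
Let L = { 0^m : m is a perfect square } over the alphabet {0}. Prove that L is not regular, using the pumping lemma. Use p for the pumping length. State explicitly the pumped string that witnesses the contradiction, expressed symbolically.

0^{p²+k}

Assume L is regular; let p be its pumping constant.
Take w = 0^{p²} ∈ L with |w| = p² ≥ p.
The pumping lemma gives a decomposition w = xyz where |xy| ≤ p and y is nonempty.
Then y = 0^k for some k with 1 ≤ k ≤ p.
Pump with i = 2: xy^2z = 0^{p²+k}. Since 1 ≤ k ≤ p, p² < p²+k ≤ p²+p < (p+1)², so p²+k lies strictly between consecutive squares and is not a perfect square. So xy^2z ∉ L.
Contradiction. Therefore L is not regular.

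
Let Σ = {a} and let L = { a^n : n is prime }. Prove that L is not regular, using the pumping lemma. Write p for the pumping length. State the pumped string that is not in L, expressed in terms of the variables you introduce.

a^{q(1+k)}

Assume L is regular; let p be its pumping constant.
Let q be a prime with q ≥ p+2 (infinitely many primes exist), and take w = a^q ∈ L with |w| = q ≥ p.
The pumping lemma gives a decomposition w = xyz where |xy| ≤ p and y is nonempty.
Then y = a^k for some k with 1 ≤ k ≤ p.
Since 1 ≤ k ≤ p, |xz| = q-k. Pump with i = q+1: |xy^{q+1}z| = (q-k)+(q+1)k = q+qk = q(1+k), which is composite (both factors ≥ 2). So xy^{q+1}z = a^{q(1+k)} ∉ L.
Contradiction. Therefore L is not regular.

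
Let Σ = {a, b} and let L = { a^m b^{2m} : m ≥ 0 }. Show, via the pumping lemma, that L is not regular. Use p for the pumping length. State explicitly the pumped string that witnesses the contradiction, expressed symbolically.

a^{p+k} b^{2p}

Suppose for contradiction that L is regular, and let p be the pumping length.
Choose w = a^p b^{2p}, which is in L with |w| = 3p ≥ p.
The pumping lemma gives a decomposition w = xyz where |xy| ≤ p and |y| ≥ 1.
Because |xy| ≤ p and w begins with p copies of a, we have y = a^k with 1 ≤ k ≤ p.
Pump with i = 2: xy^2z = a^{p+k} b^{2p}. For this to lie in L we would need 2p = 2(p+k), which forces k = 0. But k ≥ 1, so xy^2z ∉ L.
Contradiction. Therefore L is not regular.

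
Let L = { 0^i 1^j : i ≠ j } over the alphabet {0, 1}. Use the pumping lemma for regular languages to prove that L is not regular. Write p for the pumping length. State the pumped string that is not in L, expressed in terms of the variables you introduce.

Assume L is regular. Let p be the pumping length given by the pumping lemma.
Choose w = 0^p 1^{p+p!}. Since p ≠ p+p!, w ∈ L; and |w| ≥ p.
By the pumping lemma, w = xyz with |xy| ≤ p and |y| ≥ 1.
The first p characters of w are 0's, so xy (and hence y) consists only of 0's. Write y = 0^k, 1 ≤ k ≤ p.
Since 1 ≤ k ≤ p, k divides p!; set t = 1 + p!/k. Then xy^t z has p + (p!/k)·k = p + p! copies of 0. Now the 0-count equals the 1-count, so i ≠ j fails. So xy^t z = 0^{p+p!} 1^{p+p!} ∉ L.
Contradiction. Therefore L is not regular.

0^{p+p!} 1^{p+p!}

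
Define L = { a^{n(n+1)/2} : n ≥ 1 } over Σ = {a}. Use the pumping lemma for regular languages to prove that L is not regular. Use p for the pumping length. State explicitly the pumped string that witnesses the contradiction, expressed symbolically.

a^{p(p+1)/2+k}

Toward a contradiction, assume L is regular with pumping length p.
Take w = a^{p(p+1)/2} ∈ L with |w| = p(p+1)/2 ≥ p.
The pumping lemma gives a decomposition w = xyz where |xy| ≤ p and |y| > 0.
Then y = a^k for some k with 1 ≤ k ≤ p.
Pump with i = 2: xy^2z = a^{p(p+1)/2+k}. Since 1 ≤ k ≤ p, p(p+1)/2 < p(p+1)/2+k ≤ p(p+1)/2+p < (p+1)(p+2)/2, so p(p+1)/2+k is strictly between consecutive triangular numbers. So xy^2z ∉ L.
Contradiction. Therefore L is not regular.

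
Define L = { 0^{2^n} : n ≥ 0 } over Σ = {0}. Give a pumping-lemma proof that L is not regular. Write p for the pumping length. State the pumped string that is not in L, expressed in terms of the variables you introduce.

0^{2^p+k}

Toward a contradiction, assume L is regular with pumping length p.
Take w = 0^{2^p} ∈ L with |w| = 2^p ≥ p.
Write w = xyz as guaranteed by the lemma, with |xy| ≤ p and |y| ≥ 1.
Then y = 0^k for some k with 1 ≤ k ≤ p.
Pump with i = 2: xy^2z = 0^{2^p+k}. Since 1 ≤ k ≤ p < 2^p, we have 2^p < 2^p+k < 2^{p+1}, so 2^p+k is not a power of 2. So xy^2z ∉ L.
This is a contradiction; hence L is not regular.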